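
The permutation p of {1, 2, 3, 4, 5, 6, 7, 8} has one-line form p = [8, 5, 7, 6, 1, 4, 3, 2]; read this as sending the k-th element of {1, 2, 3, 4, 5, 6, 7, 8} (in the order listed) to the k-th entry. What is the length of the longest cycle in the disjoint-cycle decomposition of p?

4

Decomposing into disjoint cycles gives (1 8 2 5)(3 7)(4 6); the longest has length 4.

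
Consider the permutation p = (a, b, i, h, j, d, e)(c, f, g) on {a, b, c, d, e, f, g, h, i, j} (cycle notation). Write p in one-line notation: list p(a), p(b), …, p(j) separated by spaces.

Image by image: a↦b, b↦i, c↦f, d↦e, e↦a, f↦g, g↦c, h↦j, i↦h, j↦d.
Listing these in domain order gives b i f e a g c j h d.

b i f e a g c j h d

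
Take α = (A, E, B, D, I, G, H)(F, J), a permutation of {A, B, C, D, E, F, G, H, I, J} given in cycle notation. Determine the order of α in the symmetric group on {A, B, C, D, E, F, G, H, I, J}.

14

The disjoint cycles have lengths 7, 2, 1.
The order is lcm(7, 2) = 14.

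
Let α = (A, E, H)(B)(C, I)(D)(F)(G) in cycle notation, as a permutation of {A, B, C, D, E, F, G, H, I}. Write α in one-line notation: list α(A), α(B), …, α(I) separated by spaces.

Reading each image from the cycles: A↦E, B↦B, C↦I, D↦D, E↦H, F↦F, G↦G, H↦A, I↦C.
Listing these in domain order gives E B I D H F G A C.

E B I D H F G A C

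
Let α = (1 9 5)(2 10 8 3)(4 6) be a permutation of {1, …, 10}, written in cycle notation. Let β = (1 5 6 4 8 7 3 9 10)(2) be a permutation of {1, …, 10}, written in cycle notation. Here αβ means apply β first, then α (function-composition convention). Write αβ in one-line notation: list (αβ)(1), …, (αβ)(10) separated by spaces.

(αβ)(x) = α(β(x)). Computing each image: α(β(1)) = α(5) = 1, α(β(2)) = α(2) = 10, α(β(3)) = α(9) = 5, α(β(4)) = α(8) = 3, α(β(5)) = α(6) = 4, α(β(6)) = α(4) = 6, α(β(7)) = α(3) = 2, α(β(8)) = α(7) = 7, α(β(9)) = α(10) = 8, α(β(10)) = α(1) = 9.
Hence αβ = [1 10 5 3 4 6 2 7 8 9].

1 10 5 3 4 6 2 7 8 9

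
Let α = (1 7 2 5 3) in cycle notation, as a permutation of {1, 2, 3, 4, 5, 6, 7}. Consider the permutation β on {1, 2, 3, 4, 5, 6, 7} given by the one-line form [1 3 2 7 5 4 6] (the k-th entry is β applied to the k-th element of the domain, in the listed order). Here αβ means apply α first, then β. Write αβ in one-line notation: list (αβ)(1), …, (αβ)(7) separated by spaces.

(αβ)(x) = β(α(x)). Computing each image: β(α(1)) = β(7) = 6, β(α(2)) = β(5) = 5, β(α(3)) = β(1) = 1, β(α(4)) = β(4) = 7, β(α(5)) = β(3) = 2, β(α(6)) = β(6) = 4, β(α(7)) = β(2) = 3.
Hence αβ = [6 5 1 7 2 4 3].

6 5 1 7 2 4 3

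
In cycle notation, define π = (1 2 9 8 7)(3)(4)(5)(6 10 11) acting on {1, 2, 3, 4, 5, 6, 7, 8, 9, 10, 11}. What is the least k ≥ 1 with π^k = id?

The disjoint cycles have lengths 5, 3, 1, 1, 1.
The order is lcm(5, 3) = 15.

15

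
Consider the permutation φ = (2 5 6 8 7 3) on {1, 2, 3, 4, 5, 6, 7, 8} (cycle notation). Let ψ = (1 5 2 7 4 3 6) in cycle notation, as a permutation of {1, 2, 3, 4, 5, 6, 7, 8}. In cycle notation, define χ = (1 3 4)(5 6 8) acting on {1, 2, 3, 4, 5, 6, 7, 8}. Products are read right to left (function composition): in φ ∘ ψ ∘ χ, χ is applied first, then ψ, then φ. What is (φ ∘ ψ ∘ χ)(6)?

7

(φ ∘ ψ ∘ χ)(6) = φ(ψ(χ(6))). χ(6) = 8, then ψ(8) = 8, then φ(8) = 7, so the result is 7.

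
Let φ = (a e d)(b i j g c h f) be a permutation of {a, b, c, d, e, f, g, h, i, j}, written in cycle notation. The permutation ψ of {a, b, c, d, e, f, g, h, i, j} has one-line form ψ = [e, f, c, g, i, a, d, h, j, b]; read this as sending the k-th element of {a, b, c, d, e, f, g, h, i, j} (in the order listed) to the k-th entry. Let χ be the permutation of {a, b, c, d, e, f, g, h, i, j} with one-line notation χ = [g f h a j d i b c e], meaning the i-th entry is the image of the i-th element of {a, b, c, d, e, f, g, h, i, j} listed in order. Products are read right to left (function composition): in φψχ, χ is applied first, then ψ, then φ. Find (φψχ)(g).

Apply the permutations in order: χ(g) = i, then ψ(i) = j, then φ(j) = g. So (φψχ)(g) = g.

g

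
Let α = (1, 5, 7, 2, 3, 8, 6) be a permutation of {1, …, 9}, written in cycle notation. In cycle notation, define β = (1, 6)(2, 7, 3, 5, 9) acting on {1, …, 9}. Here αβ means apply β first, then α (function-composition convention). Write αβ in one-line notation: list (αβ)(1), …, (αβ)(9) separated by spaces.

(αβ)(x) = α(β(x)). Computing each image: α(β(1)) = α(6) = 1, α(β(2)) = α(7) = 2, α(β(3)) = α(5) = 7, α(β(4)) = α(4) = 4, α(β(5)) = α(9) = 9, α(β(6)) = α(1) = 5, α(β(7)) = α(3) = 8, α(β(8)) = α(8) = 6, α(β(9)) = α(2) = 3.
Hence αβ = [1 2 7 4 9 5 8 6 3].

1 2 7 4 9 5 8 6 3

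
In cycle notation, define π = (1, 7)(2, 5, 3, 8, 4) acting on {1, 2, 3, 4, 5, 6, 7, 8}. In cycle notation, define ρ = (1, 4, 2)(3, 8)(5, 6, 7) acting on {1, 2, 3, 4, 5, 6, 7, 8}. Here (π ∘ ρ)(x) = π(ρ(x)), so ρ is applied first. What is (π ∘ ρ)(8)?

8

(π ∘ ρ)(8) = π(ρ(8)). ρ(8) = 3, then π(3) = 8. So (π ∘ ρ)(8) = 8.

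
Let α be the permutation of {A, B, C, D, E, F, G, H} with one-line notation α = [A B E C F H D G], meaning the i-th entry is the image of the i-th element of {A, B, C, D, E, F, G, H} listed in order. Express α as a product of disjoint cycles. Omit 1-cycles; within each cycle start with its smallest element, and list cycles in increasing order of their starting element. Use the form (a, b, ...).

From C: C → E → F → H → G → D → C, closing the cycle (C, E, F, H, G, D).
Continuing from each remaining unvisited element yields (C, E, F, H, G, D).

(C, E, F, H, G, D)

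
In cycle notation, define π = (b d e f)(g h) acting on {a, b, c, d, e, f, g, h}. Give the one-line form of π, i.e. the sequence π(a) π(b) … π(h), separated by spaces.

Each element maps to the next entry in its cycle (wrapping to the front): a→a, b→d, c→c, d→e, e→f, f→b, g→h, h→g.
So the one-line form is a d c e f b h g.

a d c e f b h g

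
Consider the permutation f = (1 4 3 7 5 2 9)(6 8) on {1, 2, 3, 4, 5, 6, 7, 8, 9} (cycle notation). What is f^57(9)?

9 lies in the 7-cycle (1 4 3 7 5 2 9).
On a 7-cycle, f^7 is the identity, so f^57 = f^1 there (57 ≡ 1 mod 7).
Advancing 1 step from 9: 9 → 1.

1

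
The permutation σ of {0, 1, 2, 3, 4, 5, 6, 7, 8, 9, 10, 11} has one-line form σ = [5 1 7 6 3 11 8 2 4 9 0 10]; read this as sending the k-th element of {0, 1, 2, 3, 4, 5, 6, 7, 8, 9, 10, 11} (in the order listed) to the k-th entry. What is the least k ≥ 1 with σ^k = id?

4

The disjoint-cycle form of σ has cycle lengths 4, 4, 2, 1, 1.
The order of σ is the least common multiple of its cycle lengths: lcm(4, 4, 2) = 4.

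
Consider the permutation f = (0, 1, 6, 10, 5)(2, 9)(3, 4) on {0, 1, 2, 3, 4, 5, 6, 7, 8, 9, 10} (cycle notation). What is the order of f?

10

The disjoint cycles have lengths 5, 2, 2, 1, 1.
The order of f is the least common multiple of its cycle lengths: lcm(5, 2, 2) = 10.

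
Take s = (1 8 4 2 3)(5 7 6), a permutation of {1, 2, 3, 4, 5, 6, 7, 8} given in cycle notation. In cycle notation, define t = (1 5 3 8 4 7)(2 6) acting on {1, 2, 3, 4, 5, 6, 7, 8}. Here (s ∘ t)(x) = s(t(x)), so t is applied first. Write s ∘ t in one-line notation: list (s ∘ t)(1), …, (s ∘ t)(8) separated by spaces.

For each element, apply t then s: 1 → 5 → 7; 2 → 6 → 5; 3 → 8 → 4; 4 → 7 → 6; 5 → 3 → 1; 6 → 2 → 3; 7 → 1 → 8; 8 → 4 → 2.
Collecting the images, s ∘ t = [7 5 4 6 1 3 8 2].

7 5 4 6 1 3 8 2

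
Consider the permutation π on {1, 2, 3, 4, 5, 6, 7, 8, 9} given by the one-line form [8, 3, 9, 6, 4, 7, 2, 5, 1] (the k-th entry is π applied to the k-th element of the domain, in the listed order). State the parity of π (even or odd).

In disjoint-cycle form the cycle lengths are 9.
A cycle is odd iff its length is even; π has 0 even-length cycles, so sgn(π) = (−1)^0 and π is even.

even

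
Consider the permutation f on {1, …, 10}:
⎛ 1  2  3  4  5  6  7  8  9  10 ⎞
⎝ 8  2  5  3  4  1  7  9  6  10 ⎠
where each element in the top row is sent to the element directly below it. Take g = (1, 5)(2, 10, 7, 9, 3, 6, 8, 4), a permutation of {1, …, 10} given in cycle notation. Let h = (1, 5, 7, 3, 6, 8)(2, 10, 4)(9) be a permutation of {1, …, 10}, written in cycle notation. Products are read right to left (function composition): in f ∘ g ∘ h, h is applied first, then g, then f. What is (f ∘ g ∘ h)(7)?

1

(f ∘ g ∘ h)(7) = f(g(h(7))). h(7) = 3, then g(3) = 6, then f(6) = 1, so the result is 1.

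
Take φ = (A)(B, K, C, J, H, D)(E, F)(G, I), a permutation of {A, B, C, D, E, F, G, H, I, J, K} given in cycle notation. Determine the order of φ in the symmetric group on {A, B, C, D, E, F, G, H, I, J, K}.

6

The cycle type of φ is (6, 2, 2, 1).
The order of φ is the least common multiple of its cycle lengths: lcm(6, 2, 2) = 6.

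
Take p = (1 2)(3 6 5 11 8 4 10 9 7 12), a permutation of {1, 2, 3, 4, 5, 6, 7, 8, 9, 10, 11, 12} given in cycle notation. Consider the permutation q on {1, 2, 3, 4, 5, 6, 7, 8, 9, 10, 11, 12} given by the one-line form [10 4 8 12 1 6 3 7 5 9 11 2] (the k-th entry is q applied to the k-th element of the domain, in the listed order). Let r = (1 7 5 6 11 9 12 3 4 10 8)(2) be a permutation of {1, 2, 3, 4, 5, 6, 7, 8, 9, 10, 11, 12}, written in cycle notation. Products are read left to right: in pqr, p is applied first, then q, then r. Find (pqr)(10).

Chase 10: p(10) = 9; q(9) = 5; r(5) = 6. Hence (pqr)(10) = 6.

6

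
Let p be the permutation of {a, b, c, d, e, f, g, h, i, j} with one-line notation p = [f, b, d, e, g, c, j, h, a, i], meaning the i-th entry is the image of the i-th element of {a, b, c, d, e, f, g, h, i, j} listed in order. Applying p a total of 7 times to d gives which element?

Tracing d → e → … returns to d after 8 steps, so d lies in an 8-cycle (a f c d e g j i).
Advancing 7 steps from d: d → e → g → j → i → a → f → c.

c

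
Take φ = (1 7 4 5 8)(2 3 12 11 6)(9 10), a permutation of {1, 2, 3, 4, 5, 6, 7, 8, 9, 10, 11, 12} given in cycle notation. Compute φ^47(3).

3 lies in the 5-cycle (2 3 12 11 6).
Powers repeat with period 5 on this cycle, and 47 mod 5 = 2, so φ^47(3) = φ^2(3).
Advancing 2 steps from 3: 3 → 12 → 11.

11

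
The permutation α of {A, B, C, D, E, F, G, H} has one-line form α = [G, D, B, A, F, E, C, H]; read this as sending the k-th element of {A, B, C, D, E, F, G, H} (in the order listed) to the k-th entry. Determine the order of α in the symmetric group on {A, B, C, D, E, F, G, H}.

The disjoint-cycle form of α has cycle lengths 5, 2, 1.
The order of α is the least common multiple of its cycle lengths: lcm(5, 2) = 10.

10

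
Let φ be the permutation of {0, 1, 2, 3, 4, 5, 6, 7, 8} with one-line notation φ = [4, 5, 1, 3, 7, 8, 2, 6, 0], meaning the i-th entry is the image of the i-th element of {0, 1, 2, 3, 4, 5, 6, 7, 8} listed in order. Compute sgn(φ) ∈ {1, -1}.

-1

In disjoint-cycle form the cycle lengths are 8, 1.
A cycle is odd iff its length is even; φ has 1 even-length cycle, so sgn(φ) = (−1)^1 and φ is odd.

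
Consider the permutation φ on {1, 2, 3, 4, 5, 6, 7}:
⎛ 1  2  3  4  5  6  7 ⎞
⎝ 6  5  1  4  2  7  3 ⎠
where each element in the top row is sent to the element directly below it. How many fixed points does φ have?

The fixed points (elements with φ(x) = x) are {4}, so there is 1.

1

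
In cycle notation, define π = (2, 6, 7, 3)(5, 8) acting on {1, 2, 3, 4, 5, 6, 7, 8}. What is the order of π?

The cycle type of π is (4, 2, 1, 1).
The order is lcm(4, 2) = 4.

4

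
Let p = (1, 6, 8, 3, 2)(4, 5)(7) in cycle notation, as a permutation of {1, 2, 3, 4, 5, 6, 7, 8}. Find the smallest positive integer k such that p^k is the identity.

The disjoint cycles have lengths 5, 2, 1.
The order of p is the least common multiple of its cycle lengths: lcm(5, 2) = 10.

10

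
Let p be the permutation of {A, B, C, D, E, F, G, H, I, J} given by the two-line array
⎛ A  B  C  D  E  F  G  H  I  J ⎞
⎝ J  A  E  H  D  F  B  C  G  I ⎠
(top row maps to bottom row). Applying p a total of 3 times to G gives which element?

Tracing G → B → … returns to G after 5 steps, so G lies in a 5-cycle (A J I G B).
Stepping 3 places around the cycle: G → B → A → J.

J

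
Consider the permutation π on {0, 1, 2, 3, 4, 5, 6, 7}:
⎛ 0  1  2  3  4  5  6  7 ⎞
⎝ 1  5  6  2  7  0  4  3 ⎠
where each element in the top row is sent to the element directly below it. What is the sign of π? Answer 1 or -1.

In disjoint-cycle form the cycle lengths are 5, 3.
A cycle is odd iff its length is even; π has 0 even-length cycles, so sgn(π) = (−1)^0 and π is even.

1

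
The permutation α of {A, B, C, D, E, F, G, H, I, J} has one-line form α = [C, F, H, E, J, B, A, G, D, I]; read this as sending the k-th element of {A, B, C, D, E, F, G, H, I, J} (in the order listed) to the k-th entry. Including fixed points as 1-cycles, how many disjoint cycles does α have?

The cycle decomposition is (A C H G)(B F)(D E J I), which has 3 cycles (counting 1-cycles).

3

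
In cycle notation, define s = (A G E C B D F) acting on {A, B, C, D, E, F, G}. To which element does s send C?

B

Within (A G E C B D F), C ↦ B.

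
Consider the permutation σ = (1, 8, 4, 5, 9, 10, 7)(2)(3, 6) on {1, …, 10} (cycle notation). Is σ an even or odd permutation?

The cycle lengths are 7, 2, 1.
A cycle is odd iff its length is even; σ has 1 even-length cycle, so sgn(σ) = (−1)^1 and σ is odd.

odd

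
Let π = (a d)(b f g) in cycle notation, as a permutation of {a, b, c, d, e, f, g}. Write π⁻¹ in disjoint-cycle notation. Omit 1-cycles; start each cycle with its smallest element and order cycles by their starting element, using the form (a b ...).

The inverse reverses each cycle.
Reversing each cycle of π and rotating so the smallest element leads gives (a d)(b g f).

(a d)(b g f)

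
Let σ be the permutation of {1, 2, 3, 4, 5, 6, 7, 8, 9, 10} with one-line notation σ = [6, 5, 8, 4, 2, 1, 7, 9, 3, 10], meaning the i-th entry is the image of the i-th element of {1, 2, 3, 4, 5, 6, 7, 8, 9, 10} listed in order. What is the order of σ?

6

The disjoint-cycle form of σ has cycle lengths 3, 2, 2, 1, 1, 1.
The order of σ is the least common multiple of its cycle lengths: lcm(3, 2, 2) = 6.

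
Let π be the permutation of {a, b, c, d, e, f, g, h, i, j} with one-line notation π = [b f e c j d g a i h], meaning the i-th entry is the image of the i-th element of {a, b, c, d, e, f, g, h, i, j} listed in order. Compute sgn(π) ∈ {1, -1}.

In disjoint-cycle form the cycle lengths are 8, 1, 1.
A cycle of length ℓ contributes ℓ−1 transpositions, so π is a product of 7 transpositions — odd.

-1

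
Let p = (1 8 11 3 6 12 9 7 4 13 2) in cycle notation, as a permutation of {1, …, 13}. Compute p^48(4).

4 lies in the 11-cycle (1 8 11 3 6 12 9 7 4 13 2).
On an 11-cycle, p^11 is the identity, so p^48 = p^4 there (48 ≡ 4 mod 11).
Stepping 4 places around the cycle: 4 → 13 → 2 → 1 → 8.

8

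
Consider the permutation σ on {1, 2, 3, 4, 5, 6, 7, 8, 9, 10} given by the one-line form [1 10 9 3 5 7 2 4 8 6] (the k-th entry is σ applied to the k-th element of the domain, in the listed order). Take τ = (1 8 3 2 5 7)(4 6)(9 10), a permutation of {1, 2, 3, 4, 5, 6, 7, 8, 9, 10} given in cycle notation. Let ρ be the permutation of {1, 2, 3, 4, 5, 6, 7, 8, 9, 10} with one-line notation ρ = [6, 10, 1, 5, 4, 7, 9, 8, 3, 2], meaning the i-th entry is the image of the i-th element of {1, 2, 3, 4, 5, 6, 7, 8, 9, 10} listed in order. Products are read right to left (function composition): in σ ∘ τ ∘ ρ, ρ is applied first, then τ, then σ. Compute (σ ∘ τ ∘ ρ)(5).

7

Apply the permutations in order: ρ(5) = 4, then τ(4) = 6, then σ(6) = 7. So (σ ∘ τ ∘ ρ)(5) = 7.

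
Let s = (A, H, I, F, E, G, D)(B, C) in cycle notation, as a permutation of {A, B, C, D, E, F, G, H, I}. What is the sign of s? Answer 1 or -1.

The cycle lengths are 7, 2.
A cycle is odd iff its length is even; s has 1 even-length cycle, so sgn(s) = (−1)^1 and s is odd.

-1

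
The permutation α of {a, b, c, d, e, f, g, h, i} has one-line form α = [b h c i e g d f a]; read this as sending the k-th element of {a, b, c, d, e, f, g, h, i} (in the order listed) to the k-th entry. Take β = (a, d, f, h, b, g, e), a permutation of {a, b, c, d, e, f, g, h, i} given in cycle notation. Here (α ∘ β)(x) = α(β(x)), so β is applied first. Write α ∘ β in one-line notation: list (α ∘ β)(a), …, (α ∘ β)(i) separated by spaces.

(α ∘ β)(x) = α(β(x)). Computing each image: α(β(a)) = α(d) = i, α(β(b)) = α(g) = d, α(β(c)) = α(c) = c, α(β(d)) = α(f) = g, α(β(e)) = α(a) = b, α(β(f)) = α(h) = f, α(β(g)) = α(e) = e, α(β(h)) = α(b) = h, α(β(i)) = α(i) = a.
Hence α ∘ β = [i d c g b f e h a].

i d c g b f e h a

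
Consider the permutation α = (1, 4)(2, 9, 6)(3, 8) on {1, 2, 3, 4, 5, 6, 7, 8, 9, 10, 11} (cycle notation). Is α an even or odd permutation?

The cycle lengths are 3, 2, 2, 1, 1, 1, 1.
A cycle of length ℓ contributes ℓ−1 transpositions, so α is a product of 2 + 1 + 1 = 4 transpositions — even.

even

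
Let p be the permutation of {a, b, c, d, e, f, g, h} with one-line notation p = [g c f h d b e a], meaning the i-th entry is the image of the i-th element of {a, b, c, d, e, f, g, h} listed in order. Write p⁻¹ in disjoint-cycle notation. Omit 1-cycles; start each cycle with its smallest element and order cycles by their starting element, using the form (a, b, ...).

(a, h, d, e, g)(b, f, c)

The cycle decomposition of p is (a, g, e, d, h)(b, c, f).
The inverse reverses every cycle; in canonical form, p⁻¹ = (a, h, d, e, g)(b, f, c).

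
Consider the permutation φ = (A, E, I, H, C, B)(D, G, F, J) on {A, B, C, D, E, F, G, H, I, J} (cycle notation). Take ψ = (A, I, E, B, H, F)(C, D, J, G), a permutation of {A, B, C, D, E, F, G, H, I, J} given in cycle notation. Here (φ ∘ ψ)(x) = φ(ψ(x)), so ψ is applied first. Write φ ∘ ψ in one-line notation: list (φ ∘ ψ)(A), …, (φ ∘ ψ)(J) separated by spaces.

(φ ∘ ψ)(x) = φ(ψ(x)). Computing each image: φ(ψ(A)) = φ(I) = H, φ(ψ(B)) = φ(H) = C, φ(ψ(C)) = φ(D) = G, φ(ψ(D)) = φ(J) = D, φ(ψ(E)) = φ(B) = A, φ(ψ(F)) = φ(A) = E, φ(ψ(G)) = φ(C) = B, φ(ψ(H)) = φ(F) = J, φ(ψ(I)) = φ(E) = I, φ(ψ(J)) = φ(G) = F.
Hence φ ∘ ψ = [H C G D A E B J I F].

H C G D A E B J I F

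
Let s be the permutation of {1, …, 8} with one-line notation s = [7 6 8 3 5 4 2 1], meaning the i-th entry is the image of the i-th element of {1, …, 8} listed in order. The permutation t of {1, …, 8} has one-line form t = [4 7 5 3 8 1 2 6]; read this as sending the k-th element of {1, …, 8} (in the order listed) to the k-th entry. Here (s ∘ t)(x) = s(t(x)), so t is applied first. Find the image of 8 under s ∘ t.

t(8) = 6, then s(6) = 4; composing gives (s ∘ t)(8) = 4.

4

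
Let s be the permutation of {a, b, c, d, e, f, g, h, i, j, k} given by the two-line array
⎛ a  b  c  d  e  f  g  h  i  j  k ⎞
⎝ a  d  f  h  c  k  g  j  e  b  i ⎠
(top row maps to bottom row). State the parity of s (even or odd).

odd

In disjoint-cycle form the cycle lengths are 5, 4, 1, 1.
A cycle of length ℓ contributes ℓ−1 transpositions, so s is a product of 4 + 3 = 7 transpositions — odd.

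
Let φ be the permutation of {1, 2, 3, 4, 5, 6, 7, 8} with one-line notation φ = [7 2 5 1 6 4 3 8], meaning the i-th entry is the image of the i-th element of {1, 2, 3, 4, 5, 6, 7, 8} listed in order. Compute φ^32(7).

Tracing 7 → 3 → … returns to 7 after 6 steps, so 7 lies in a 6-cycle (1, 7, 3, 5, 6, 4).
Since the cycle has length 6, φ^32 acts on it the same as φ^2 (32 mod 6 = 2).
Stepping 2 places around the cycle: 7 → 3 → 5.

5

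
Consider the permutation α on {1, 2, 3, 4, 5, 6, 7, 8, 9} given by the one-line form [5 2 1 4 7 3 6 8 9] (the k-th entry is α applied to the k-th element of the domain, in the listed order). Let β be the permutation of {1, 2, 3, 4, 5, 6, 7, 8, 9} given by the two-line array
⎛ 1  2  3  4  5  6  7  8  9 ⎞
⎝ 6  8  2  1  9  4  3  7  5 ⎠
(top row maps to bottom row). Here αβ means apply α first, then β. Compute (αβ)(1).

9

α(1) = 5, then β(5) = 9; composing gives (αβ)(1) = 9.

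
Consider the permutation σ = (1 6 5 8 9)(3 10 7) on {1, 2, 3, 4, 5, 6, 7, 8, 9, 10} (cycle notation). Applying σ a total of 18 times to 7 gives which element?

7

7 lies in the 3-cycle (3 10 7).
On a 3-cycle, σ^3 is the identity, so σ^18 = σ^0 there (18 ≡ 0 mod 3).
So σ^18(7) = 7.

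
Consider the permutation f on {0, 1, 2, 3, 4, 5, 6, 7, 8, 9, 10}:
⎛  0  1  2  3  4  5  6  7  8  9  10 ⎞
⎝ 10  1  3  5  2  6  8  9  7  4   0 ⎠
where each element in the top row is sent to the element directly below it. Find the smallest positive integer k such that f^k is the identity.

8

Writing f as disjoint cycles, the cycle lengths are 8, 2, 1.
The order of f is the least common multiple of its cycle lengths: lcm(8, 2) = 8.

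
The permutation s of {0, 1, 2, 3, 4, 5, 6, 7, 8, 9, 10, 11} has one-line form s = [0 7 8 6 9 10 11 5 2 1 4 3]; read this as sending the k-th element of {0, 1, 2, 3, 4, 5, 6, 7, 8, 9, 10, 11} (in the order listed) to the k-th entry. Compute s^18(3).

Tracing 3 → 6 → … returns to 3 after 3 steps, so 3 lies in a 3-cycle (3 6 11).
Since the cycle has length 3, s^18 acts on it the same as s^0 (18 mod 3 = 0).
So s^18(3) = 3.

3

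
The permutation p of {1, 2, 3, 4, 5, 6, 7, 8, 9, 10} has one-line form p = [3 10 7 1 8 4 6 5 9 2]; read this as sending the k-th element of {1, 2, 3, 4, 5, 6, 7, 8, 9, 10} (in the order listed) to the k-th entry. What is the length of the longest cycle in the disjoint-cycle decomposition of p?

5

Decomposing into disjoint cycles gives (1 3 7 6 4)(2 10)(5 8); the longest has length 5.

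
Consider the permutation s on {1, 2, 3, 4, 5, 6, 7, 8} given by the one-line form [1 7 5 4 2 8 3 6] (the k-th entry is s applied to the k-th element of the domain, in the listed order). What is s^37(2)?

7

Tracing 2 → 7 → … returns to 2 after 4 steps, so 2 lies in a 4-cycle (2, 7, 3, 5).
Since the cycle has length 4, s^37 acts on it the same as s^1 (37 mod 4 = 1).
Stepping 1 place around the cycle: 2 → 7.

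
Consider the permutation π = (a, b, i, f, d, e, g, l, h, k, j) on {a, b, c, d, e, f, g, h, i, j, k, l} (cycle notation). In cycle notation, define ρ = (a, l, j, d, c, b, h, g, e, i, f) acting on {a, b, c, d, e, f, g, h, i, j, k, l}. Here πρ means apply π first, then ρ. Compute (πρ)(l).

g

π(l) = h, then ρ(h) = g; composing gives (πρ)(l) = g.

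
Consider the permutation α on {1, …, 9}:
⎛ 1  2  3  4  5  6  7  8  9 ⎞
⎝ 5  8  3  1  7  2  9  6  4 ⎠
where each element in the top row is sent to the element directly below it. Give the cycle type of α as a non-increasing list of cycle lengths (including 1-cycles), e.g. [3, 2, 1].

The disjoint cycles are (1 5 7 9 4)(2 8 6)(3), with lengths 5, 3, 1 in non-increasing order.

[5, 3, 1]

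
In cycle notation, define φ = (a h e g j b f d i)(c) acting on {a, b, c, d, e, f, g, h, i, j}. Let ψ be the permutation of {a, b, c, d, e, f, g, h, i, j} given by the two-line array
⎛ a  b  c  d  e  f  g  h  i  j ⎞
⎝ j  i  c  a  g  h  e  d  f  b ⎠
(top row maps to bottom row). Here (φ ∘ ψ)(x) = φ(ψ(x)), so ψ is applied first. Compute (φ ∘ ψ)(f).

e

ψ(f) = h, then φ(h) = e; composing gives (φ ∘ ψ)(f) = e.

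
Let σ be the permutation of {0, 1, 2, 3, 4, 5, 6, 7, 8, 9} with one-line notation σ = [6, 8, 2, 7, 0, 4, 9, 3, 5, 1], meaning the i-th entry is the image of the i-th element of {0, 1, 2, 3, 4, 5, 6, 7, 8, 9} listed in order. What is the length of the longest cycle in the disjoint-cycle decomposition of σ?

Decomposing into disjoint cycles gives (0, 6, 9, 1, 8, 5, 4)(3, 7); the longest has length 7.

7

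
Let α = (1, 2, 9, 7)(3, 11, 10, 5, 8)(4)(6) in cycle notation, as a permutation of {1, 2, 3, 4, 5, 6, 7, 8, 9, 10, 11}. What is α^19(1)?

7

1 lies in the 4-cycle (1, 2, 9, 7).
Powers repeat with period 4 on this cycle, and 19 mod 4 = 3, so α^19(1) = α^3(1).
Stepping 3 places around the cycle: 1 → 2 → 9 → 7.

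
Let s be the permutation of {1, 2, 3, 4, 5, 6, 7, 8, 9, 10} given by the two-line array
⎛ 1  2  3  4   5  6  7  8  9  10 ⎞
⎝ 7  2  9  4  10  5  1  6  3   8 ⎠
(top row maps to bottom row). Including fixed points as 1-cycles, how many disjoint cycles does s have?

The cycle decomposition is (1 7)(2)(3 9)(4)(5 10 8 6), which has 5 cycles (counting 1-cycles).

5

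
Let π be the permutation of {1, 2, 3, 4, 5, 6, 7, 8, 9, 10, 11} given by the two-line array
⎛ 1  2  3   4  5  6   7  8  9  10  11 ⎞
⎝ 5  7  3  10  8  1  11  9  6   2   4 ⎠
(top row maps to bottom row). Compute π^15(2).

Tracing 2 → 7 → … returns to 2 after 5 steps, so 2 lies in a 5-cycle (2 7 11 4 10).
Since the cycle has length 5, π^15 acts on it the same as π^0 (15 mod 5 = 0).
So π^15(2) = 2.

2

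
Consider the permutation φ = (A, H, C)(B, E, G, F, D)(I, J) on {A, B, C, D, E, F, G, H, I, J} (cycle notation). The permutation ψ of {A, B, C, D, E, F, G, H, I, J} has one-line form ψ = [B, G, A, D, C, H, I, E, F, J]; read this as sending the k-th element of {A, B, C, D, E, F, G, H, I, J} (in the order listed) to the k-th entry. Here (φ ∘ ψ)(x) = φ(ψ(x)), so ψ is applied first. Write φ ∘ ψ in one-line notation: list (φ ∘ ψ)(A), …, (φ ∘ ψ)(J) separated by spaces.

(φ ∘ ψ)(x) = φ(ψ(x)). Computing each image: φ(ψ(A)) = φ(B) = E, φ(ψ(B)) = φ(G) = F, φ(ψ(C)) = φ(A) = H, φ(ψ(D)) = φ(D) = B, φ(ψ(E)) = φ(C) = A, φ(ψ(F)) = φ(H) = C, φ(ψ(G)) = φ(I) = J, φ(ψ(H)) = φ(E) = G, φ(ψ(I)) = φ(F) = D, φ(ψ(J)) = φ(J) = I.
Hence φ ∘ ψ = [E F H B A C J G D I].

E F H B A C J G D I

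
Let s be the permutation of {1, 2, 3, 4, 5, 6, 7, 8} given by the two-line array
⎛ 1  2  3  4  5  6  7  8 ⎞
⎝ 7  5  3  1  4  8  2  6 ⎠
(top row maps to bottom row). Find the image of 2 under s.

The entry below 2 in the array is 5, so s(2) = 5.

5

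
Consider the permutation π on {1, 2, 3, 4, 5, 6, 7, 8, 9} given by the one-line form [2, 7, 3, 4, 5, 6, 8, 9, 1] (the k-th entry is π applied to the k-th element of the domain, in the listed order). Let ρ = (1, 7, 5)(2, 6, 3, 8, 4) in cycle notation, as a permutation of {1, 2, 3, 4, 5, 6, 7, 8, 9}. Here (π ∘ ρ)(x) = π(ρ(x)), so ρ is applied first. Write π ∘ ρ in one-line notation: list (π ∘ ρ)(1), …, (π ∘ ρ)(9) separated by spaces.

8 6 9 7 2 3 5 4 1

(π ∘ ρ)(x) = π(ρ(x)). Computing each image: π(ρ(1)) = π(7) = 8, π(ρ(2)) = π(6) = 6, π(ρ(3)) = π(8) = 9, π(ρ(4)) = π(2) = 7, π(ρ(5)) = π(1) = 2, π(ρ(6)) = π(3) = 3, π(ρ(7)) = π(5) = 5, π(ρ(8)) = π(4) = 4, π(ρ(9)) = π(9) = 1.
Hence π ∘ ρ = [8 6 9 7 2 3 5 4 1].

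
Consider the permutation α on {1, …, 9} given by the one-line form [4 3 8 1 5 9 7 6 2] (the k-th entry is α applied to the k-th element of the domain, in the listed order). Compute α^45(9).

9

Tracing 9 → 2 → … returns to 9 after 5 steps, so 9 lies in a 5-cycle (2 3 8 6 9).
Powers repeat with period 5 on this cycle, and 45 mod 5 = 0, so α^45(9) = α^0(9).
So α^45(9) = 9.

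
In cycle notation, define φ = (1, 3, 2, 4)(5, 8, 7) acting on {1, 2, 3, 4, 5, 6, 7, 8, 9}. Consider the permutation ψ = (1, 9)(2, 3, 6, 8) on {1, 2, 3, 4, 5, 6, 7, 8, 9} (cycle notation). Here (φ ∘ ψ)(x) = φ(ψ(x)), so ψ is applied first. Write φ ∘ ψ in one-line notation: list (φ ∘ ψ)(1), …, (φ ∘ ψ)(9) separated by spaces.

9 2 6 1 8 7 5 4 3

(φ ∘ ψ)(x) = φ(ψ(x)). Computing each image: φ(ψ(1)) = φ(9) = 9, φ(ψ(2)) = φ(3) = 2, φ(ψ(3)) = φ(6) = 6, φ(ψ(4)) = φ(4) = 1, φ(ψ(5)) = φ(5) = 8, φ(ψ(6)) = φ(8) = 7, φ(ψ(7)) = φ(7) = 5, φ(ψ(8)) = φ(2) = 4, φ(ψ(9)) = φ(1) = 3.
Hence φ ∘ ψ = [9 2 6 1 8 7 5 4 3].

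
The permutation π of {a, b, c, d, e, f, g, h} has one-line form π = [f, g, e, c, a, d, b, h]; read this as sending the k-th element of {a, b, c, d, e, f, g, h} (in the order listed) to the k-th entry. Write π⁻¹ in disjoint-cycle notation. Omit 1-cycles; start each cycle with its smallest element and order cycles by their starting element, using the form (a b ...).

(a e c d f)(b g)

The cycle decomposition of π is (a f d c e)(b g).
Reversing each cycle (and rotating so the smallest element leads) gives π⁻¹ = (a e c d f)(b g).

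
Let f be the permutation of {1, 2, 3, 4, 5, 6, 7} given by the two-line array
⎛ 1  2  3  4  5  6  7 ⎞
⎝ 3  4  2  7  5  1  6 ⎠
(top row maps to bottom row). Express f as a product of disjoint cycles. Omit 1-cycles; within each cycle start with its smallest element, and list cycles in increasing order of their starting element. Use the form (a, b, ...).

(1, 3, 2, 4, 7, 6)

Start at 1 and follow images: 1 → 3 → 2 → 4 → 7 → 6 → 1, giving the cycle (1, 3, 2, 4, 7, 6).
Continuing from each remaining unvisited element yields (1, 3, 2, 4, 7, 6).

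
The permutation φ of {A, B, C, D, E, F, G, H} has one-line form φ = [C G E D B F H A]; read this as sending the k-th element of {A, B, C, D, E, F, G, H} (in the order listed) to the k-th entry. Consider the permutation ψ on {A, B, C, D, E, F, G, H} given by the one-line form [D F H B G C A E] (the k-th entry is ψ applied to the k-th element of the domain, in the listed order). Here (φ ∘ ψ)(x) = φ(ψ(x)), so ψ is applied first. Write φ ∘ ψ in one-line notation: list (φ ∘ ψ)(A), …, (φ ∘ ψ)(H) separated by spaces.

D F A G H E C B

(φ ∘ ψ)(x) = φ(ψ(x)). Computing each image: φ(ψ(A)) = φ(D) = D, φ(ψ(B)) = φ(F) = F, φ(ψ(C)) = φ(H) = A, φ(ψ(D)) = φ(B) = G, φ(ψ(E)) = φ(G) = H, φ(ψ(F)) = φ(C) = E, φ(ψ(G)) = φ(A) = C, φ(ψ(H)) = φ(E) = B.
Hence φ ∘ ψ = [D F A G H E C B].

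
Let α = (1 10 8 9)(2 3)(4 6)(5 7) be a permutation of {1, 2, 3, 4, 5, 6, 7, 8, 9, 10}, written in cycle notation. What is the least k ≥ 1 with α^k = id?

4

The disjoint cycles have lengths 4, 2, 2, 2.
The order is lcm(4, 2, 2, 2) = 4.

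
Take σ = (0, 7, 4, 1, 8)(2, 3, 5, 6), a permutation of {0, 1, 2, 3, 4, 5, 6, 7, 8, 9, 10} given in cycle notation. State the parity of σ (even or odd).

odd

The cycle lengths are 5, 4, 1, 1.
A cycle is odd iff its length is even; σ has 1 even-length cycle, so sgn(σ) = (−1)^1 and σ is odd.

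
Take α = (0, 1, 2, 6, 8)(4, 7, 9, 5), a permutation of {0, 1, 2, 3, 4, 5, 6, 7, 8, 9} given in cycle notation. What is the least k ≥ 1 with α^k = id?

The cycle type of α is (5, 4, 1).
The order of α is the least common multiple of its cycle lengths: lcm(5, 4) = 20.

20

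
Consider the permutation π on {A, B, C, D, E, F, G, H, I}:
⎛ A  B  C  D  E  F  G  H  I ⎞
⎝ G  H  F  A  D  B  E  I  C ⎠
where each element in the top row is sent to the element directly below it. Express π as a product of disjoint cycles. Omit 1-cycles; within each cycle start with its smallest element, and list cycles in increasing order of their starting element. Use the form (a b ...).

(A G E D)(B H I C F)

From A: A → G → E → D → A, closing the cycle (A G E D).
Continuing from each remaining unvisited element yields (A G E D)(B H I C F).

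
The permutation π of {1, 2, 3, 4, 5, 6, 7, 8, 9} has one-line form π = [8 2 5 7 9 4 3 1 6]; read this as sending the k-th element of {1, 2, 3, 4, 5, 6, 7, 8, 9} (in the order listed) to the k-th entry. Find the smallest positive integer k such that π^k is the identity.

6

Decomposing into disjoint cycles gives cycle lengths 6, 2, 1.
The order is lcm(6, 2) = 6.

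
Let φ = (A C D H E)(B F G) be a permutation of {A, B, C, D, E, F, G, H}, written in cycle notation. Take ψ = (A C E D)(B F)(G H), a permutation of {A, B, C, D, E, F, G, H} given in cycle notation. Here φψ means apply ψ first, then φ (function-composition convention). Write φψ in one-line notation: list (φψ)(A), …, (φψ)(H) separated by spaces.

(φψ)(x) = φ(ψ(x)). Computing each image: φ(ψ(A)) = φ(C) = D, φ(ψ(B)) = φ(F) = G, φ(ψ(C)) = φ(E) = A, φ(ψ(D)) = φ(A) = C, φ(ψ(E)) = φ(D) = H, φ(ψ(F)) = φ(B) = F, φ(ψ(G)) = φ(H) = E, φ(ψ(H)) = φ(G) = B.
Hence φψ = [D G A C H F E B].

D G A C H F E B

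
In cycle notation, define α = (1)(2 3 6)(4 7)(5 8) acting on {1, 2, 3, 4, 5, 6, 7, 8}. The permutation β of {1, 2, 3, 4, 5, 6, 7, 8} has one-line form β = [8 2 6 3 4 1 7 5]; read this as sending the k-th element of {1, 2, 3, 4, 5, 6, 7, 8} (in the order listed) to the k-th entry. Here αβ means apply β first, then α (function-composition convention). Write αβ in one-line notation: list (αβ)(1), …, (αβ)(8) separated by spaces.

5 3 2 6 7 1 4 8

(αβ)(x) = α(β(x)). Computing each image: α(β(1)) = α(8) = 5, α(β(2)) = α(2) = 3, α(β(3)) = α(6) = 2, α(β(4)) = α(3) = 6, α(β(5)) = α(4) = 7, α(β(6)) = α(1) = 1, α(β(7)) = α(7) = 4, α(β(8)) = α(5) = 8.
Hence αβ = [5 3 2 6 7 1 4 8].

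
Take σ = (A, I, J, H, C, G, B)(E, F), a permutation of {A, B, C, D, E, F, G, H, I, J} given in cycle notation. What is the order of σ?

The cycle type of σ is (7, 2, 1).
Since disjoint cycles commute, ord(σ) = lcm(7, 2) = 14.

14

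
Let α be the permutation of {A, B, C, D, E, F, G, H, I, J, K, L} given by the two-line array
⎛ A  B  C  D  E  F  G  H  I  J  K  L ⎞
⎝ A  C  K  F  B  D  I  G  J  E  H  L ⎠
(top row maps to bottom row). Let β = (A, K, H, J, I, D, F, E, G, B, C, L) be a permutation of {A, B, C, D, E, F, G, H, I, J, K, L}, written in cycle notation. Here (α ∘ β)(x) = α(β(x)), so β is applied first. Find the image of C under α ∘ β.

L

β(C) = L, then α(L) = L; composing gives (α ∘ β)(C) = L.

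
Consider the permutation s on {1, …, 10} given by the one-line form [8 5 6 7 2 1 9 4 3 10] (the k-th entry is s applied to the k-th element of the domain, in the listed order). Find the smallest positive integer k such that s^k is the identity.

Decomposing into disjoint cycles gives cycle lengths 7, 2, 1.
The order is lcm(7, 2) = 14.

14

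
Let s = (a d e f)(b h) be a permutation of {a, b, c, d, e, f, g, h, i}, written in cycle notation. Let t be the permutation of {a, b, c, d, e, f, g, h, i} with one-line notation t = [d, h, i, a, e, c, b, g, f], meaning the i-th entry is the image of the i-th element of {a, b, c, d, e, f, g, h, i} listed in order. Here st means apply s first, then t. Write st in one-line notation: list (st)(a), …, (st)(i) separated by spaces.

a g i e c d b h f

(st)(x) = t(s(x)). Computing each image: t(s(a)) = t(d) = a, t(s(b)) = t(h) = g, t(s(c)) = t(c) = i, t(s(d)) = t(e) = e, t(s(e)) = t(f) = c, t(s(f)) = t(a) = d, t(s(g)) = t(g) = b, t(s(h)) = t(b) = h, t(s(i)) = t(i) = f.
Hence st = [a g i e c d b h f].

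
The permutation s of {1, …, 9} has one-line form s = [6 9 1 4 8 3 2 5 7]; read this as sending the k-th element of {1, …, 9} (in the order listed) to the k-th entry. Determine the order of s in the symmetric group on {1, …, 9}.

6

Writing s as disjoint cycles, the cycle lengths are 3, 3, 2, 1.
Since disjoint cycles commute, ord(s) = lcm(3, 3, 2) = 6.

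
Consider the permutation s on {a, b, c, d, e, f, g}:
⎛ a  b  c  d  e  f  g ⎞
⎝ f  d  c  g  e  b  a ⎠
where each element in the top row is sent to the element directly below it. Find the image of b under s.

The entry below b in the array is d, so s(b) = d.

d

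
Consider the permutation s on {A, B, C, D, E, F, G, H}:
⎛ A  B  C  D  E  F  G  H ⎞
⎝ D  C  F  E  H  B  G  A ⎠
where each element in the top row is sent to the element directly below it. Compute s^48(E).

E

Tracing E → H → … returns to E after 4 steps, so E lies in a 4-cycle (A D E H).
On a 4-cycle, s^4 is the identity, so s^48 = s^0 there (48 ≡ 0 mod 4).
So s^48(E) = E.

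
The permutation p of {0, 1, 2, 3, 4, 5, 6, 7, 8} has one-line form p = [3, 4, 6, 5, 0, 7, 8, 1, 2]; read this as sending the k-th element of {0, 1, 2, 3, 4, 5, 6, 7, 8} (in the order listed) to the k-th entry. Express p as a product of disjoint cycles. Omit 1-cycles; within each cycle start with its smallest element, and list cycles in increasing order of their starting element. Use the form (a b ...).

(0 3 5 7 1 4)(2 6 8)

Start at 0 and follow images: 0 → 3 → 5 → 7 → 1 → 4 → 0, giving the cycle (0 3 5 7 1 4).
Repeating from the next unused element and collecting all non-trivial cycles gives (0 3 5 7 1 4)(2 6 8).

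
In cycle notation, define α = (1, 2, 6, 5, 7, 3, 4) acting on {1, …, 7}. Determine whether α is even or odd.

The cycle lengths are 7.
A cycle is odd iff its length is even; α has 0 even-length cycles, so sgn(α) = (−1)^0 and α is even.

even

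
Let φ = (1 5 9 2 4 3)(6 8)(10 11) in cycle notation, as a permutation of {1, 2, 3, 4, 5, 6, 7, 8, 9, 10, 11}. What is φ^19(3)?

3 lies in the 6-cycle (1 5 9 2 4 3).
On a 6-cycle, φ^6 is the identity, so φ^19 = φ^1 there (19 ≡ 1 mod 6).
Stepping 1 place around the cycle: 3 → 1.

1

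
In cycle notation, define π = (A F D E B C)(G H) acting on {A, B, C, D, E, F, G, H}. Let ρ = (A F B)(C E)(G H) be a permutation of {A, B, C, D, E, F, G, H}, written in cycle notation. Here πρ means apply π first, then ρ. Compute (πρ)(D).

(πρ)(D) = ρ(π(D)). π(D) = E, then ρ(E) = C. So (πρ)(D) = C.

C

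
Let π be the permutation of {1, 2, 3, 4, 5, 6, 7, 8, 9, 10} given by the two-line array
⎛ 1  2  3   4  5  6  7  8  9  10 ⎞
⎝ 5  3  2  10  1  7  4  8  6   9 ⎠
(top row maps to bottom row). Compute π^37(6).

Tracing 6 → 7 → … returns to 6 after 5 steps, so 6 lies in a 5-cycle (4 10 9 6 7).
Powers repeat with period 5 on this cycle, and 37 mod 5 = 2, so π^37(6) = π^2(6).
Advancing 2 steps from 6: 6 → 7 → 4.

4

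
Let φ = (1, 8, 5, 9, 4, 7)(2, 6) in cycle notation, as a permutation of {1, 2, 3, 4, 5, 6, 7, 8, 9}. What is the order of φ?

6

The disjoint cycles have lengths 6, 2, 1.
The order is lcm(6, 2) = 6.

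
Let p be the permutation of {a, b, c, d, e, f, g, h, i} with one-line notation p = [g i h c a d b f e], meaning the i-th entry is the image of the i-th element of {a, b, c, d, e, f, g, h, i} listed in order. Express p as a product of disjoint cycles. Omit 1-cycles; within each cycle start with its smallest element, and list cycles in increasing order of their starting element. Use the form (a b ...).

From a: a → g → b → i → e → a, closing the cycle (a g b i e).
Continuing from each remaining unvisited element yields (a g b i e)(c h f d).

(a g b i e)(c h f d)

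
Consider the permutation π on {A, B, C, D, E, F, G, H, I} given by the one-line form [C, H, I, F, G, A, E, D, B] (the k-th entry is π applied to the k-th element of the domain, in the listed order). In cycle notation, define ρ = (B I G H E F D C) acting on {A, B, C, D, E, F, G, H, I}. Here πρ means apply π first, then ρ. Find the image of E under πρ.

H

(πρ)(E) = ρ(π(E)). π(E) = G, then ρ(G) = H. So (πρ)(E) = H.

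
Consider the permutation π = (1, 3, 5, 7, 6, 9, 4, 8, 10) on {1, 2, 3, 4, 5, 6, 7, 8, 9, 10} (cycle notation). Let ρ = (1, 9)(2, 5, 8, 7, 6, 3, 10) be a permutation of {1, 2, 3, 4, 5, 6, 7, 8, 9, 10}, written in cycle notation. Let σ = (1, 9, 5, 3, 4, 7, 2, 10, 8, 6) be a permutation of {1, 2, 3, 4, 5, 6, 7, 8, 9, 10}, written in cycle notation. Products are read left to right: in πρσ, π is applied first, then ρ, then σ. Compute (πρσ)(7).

4

(πρσ)(7) = σ(ρ(π(7))). π(7) = 6, then ρ(6) = 3, then σ(3) = 4, so the result is 4.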